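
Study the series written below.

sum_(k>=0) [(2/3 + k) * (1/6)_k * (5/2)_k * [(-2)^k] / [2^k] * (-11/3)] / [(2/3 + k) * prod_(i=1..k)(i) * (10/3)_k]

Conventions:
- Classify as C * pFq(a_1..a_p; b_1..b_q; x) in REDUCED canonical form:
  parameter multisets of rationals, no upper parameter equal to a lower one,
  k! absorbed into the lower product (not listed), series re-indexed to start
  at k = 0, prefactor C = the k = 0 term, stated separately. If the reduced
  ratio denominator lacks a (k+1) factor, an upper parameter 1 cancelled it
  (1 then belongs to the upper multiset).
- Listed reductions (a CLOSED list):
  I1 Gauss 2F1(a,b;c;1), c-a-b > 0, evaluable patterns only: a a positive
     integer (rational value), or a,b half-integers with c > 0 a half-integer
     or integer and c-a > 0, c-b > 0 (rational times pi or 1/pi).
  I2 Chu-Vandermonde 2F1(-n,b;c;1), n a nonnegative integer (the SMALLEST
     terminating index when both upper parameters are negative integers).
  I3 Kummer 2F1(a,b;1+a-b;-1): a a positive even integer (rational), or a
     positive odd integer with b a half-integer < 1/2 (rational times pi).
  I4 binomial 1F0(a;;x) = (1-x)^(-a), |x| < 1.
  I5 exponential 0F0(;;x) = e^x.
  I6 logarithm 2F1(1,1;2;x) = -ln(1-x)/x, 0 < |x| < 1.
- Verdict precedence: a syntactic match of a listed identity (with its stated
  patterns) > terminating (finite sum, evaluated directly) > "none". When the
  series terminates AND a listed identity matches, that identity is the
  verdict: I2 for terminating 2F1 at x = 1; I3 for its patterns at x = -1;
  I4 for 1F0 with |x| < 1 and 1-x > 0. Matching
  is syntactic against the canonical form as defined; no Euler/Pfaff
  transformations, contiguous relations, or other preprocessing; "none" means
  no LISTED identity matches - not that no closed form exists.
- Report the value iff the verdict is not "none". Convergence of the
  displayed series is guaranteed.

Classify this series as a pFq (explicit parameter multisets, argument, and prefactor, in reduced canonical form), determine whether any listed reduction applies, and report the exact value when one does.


Reduced: x = -1, 2F1, upper = {1/6, 5/2}, lower = {10/3}, C = -11/3. Verdict: no listed reduction: x = -1 and upper {1/6, 5/2} fail every I1-I6 pattern.

The tell: from the first term -11/3: the factor k + 2/3 cancels (top and bottom), leaving C = -11/3, x = -1.
Term ratio: r(k) = (-1) * (k+1/6) (k+5/2) / [(k+10/3) (k+1)] ; factor over Q: parameters, x = (-1), and C = -11/3.


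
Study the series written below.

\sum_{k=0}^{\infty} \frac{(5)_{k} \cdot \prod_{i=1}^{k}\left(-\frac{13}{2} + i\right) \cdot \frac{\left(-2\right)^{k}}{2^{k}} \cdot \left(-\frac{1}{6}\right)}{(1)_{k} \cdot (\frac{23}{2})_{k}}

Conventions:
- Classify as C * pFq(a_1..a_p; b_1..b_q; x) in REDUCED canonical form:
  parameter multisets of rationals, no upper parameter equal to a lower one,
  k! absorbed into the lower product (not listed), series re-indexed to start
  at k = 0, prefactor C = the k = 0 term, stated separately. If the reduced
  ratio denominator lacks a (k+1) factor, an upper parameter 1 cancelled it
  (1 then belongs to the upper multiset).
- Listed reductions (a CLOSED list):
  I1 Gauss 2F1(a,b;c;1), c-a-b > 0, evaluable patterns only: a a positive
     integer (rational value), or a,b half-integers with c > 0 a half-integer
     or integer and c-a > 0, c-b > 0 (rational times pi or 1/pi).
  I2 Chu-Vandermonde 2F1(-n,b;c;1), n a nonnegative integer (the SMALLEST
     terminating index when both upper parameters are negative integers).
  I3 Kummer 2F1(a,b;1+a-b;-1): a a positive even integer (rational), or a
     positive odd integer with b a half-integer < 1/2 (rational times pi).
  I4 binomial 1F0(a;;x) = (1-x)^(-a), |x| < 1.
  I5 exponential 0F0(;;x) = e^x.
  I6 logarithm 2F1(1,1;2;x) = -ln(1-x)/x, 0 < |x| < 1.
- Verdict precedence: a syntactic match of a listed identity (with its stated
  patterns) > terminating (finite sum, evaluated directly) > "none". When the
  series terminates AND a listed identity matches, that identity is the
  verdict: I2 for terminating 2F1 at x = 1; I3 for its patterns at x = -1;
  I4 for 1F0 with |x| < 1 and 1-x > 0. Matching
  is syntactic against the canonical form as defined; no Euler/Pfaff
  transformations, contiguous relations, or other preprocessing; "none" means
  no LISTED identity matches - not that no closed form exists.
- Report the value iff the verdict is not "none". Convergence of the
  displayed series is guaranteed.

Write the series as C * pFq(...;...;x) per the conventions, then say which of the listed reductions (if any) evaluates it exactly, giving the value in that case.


Prefactor -\frac{1}{6}, argument -1: 2F1 with upper {-\frac{11}{2}, 5} over lower {\frac{23}{2}}. Verdict at x = -1: Kummer (I3) matches (x = -1; c = \frac{23}{2} equals 1+a-b for upper {-\frac{11}{2}, 5}: listed pattern). Exact value: \left(-\frac{14549535}{33554432}\right) \cdot \pi.

Structural cue: x = -1 and the running product (C = -1/6) telescopes to a rising factorial.
Step ratio: r(k) = -1 * (k-\frac{11}{2}) (k+5) / [(k+\frac{23}{2}) (k+1)] ; factor over Q: parameters, x = -1, and C = -\frac{1}{6}.


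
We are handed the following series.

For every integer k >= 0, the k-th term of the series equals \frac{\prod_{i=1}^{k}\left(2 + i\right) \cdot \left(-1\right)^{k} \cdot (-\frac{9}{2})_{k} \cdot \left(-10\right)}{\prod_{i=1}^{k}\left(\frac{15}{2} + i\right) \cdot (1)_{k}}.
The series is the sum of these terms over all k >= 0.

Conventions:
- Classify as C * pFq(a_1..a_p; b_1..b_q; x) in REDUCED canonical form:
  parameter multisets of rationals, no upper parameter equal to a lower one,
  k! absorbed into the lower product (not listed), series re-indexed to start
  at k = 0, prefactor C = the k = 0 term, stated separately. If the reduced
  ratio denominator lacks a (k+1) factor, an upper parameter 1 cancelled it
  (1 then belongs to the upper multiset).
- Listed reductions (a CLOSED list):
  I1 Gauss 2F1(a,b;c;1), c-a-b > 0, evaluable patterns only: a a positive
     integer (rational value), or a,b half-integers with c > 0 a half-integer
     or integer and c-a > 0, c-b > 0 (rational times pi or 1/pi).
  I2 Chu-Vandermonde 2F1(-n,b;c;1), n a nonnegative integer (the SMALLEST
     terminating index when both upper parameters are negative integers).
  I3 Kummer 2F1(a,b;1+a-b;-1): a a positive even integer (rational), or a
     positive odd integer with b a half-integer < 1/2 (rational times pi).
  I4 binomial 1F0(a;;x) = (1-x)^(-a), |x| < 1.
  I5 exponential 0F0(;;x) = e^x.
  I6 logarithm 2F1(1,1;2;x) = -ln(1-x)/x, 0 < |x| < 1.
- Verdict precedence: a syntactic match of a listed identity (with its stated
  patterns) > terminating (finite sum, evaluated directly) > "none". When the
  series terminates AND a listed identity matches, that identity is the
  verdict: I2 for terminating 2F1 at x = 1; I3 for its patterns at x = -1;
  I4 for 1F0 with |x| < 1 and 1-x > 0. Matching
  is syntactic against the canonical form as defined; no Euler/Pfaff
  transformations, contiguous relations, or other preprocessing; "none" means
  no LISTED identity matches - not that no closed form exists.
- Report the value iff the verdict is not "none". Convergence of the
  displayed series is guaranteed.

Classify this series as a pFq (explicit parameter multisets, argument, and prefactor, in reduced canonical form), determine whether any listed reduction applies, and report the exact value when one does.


Prefactor -10, argument -1: 2F1 with upper {-\frac{9}{2}, 3} over lower {\frac{17}{2}}. Verdict: this is the Kummer evaluation I3 (x = -1; c = \frac{17}{2} equals 1+a-b for upper {-\frac{9}{2}, 3}: listed pattern). Hence: \left(-\frac{225225}{16384}\right) \cdot \pi.

The tell: t_0 = -10 here, and the running product (C = -10, x = -1) telescopes to a rising factorial.
Ratio: r(k) = -1 * (k-\frac{9}{2}) (k+3) / [(k+\frac{17}{2}) (k+1)] - poly over poly, x = -1 from leading terms; C = -10 at k = 0.


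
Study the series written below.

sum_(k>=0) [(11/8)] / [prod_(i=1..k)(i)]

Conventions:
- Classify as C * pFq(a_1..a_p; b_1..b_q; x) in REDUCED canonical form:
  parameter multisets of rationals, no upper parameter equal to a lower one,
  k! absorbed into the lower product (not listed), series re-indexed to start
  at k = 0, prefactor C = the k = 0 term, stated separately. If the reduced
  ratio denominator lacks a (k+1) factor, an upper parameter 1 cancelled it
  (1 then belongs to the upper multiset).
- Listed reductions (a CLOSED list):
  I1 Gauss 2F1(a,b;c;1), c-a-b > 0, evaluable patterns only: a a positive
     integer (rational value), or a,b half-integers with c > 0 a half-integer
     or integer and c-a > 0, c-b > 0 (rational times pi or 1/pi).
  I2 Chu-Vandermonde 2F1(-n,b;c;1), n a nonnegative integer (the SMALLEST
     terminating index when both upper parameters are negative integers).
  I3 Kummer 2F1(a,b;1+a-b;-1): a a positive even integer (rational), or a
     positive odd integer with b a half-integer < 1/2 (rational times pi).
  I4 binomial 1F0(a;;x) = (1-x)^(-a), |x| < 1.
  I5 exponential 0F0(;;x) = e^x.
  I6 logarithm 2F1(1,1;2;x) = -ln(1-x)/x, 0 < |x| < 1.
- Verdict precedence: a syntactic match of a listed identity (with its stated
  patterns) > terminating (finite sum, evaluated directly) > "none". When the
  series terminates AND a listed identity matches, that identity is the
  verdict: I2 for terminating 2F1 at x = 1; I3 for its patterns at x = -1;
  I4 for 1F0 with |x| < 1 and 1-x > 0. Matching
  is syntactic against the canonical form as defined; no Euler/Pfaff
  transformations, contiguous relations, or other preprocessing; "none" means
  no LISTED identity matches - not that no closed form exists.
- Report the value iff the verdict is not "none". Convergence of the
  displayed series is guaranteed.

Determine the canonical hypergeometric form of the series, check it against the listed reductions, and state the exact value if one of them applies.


x = 1 here; the reduced form reads 0F0, upper {-}, lower {-}, C = 11/8. Verdict (x = 1): exponential (I5) applies (the 0F0 exponential series at x = 1). Sum: (11/8) * e^(1).

Key step: with t_0 = 11/8, the product of the first k integers (prefactor 11/8) is k!.
Ratio: r(k) = 1 * 1 / [(k+1)] - rational; roots negated = parameters, x = 1, C = 11/8.


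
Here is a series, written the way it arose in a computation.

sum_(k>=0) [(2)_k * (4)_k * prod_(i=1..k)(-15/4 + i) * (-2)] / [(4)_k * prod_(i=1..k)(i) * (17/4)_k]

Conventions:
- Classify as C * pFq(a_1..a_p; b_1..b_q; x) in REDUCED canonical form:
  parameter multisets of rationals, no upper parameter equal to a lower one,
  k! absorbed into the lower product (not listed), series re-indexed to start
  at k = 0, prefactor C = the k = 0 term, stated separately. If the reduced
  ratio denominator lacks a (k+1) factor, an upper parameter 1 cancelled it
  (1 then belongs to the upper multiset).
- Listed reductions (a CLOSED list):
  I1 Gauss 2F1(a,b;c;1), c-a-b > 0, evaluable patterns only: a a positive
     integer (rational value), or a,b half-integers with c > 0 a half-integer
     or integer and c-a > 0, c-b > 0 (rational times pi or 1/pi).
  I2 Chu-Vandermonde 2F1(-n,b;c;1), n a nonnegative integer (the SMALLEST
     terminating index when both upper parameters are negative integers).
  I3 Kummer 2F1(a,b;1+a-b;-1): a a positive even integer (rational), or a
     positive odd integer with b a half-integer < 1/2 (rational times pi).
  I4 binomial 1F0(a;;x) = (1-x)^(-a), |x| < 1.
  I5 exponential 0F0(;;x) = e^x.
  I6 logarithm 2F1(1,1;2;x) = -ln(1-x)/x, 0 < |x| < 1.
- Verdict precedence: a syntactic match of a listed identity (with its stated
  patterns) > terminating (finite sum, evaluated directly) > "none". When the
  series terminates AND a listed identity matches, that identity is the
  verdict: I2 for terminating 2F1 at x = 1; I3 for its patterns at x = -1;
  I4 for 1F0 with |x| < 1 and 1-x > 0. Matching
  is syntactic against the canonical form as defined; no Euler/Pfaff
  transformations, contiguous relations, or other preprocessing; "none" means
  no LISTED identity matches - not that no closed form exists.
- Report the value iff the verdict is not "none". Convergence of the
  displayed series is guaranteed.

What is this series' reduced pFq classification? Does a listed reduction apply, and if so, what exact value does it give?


Prefactor -2, argument 1: 2F1 with upper {-11/4, 2} over lower {17/4}. Verdict: this is the Gauss summation I1 (x = 1: the Gamma ratio telescopes since c-a-b = 5 > 0 and a = 2 in Z>0). Sum: -39/80.

Structural cue: with t_0 = -2, the product of the first k integers (prefactor -2) is k!.
Ratio: r(k) = 1 * (k-11/4) (k+2) / [(k+17/4) (k+1)] - rational in k, leading ratio 1; with t_0 = -2, classification follows.


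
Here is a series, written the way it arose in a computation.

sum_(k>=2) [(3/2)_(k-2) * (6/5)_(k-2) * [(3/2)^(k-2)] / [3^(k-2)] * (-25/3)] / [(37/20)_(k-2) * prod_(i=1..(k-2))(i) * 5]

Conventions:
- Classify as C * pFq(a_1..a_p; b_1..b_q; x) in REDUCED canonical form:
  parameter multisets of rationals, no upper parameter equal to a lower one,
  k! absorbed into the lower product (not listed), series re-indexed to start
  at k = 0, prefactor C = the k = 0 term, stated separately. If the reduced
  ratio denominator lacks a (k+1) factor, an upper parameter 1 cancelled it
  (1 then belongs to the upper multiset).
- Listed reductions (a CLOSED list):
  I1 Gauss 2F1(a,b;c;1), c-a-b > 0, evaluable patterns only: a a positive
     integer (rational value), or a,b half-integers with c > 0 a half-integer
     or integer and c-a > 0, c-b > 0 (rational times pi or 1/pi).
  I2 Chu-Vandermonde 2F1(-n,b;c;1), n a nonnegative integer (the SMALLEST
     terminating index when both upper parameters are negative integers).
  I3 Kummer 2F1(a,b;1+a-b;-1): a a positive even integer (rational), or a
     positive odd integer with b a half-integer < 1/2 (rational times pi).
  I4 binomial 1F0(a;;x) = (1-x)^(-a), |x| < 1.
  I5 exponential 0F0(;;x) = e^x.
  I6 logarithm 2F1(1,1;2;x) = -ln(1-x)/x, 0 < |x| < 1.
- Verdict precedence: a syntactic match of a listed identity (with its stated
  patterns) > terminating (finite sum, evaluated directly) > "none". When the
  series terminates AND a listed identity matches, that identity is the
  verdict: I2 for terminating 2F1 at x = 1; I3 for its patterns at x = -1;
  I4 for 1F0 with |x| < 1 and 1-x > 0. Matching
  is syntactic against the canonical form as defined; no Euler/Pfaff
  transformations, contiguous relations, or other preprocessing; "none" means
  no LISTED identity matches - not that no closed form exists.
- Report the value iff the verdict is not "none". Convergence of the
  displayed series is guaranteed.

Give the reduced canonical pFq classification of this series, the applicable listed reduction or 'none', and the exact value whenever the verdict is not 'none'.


Structural cue: with t_0 = -5/3, the two k-th powers (C = -5/3, x = 1/2) combine into one argument.
Ratio: r(k) = (1/2) * (k+6/5) (k+3/2) / [(k+37/20) (k+1)] - rational; roots negated = parameters, x = (1/2), C = -5/3.

The series (x = 1/2) is 2F1: upper {6/5, 3/2}, lower {37/20}, prefactor -5/3. Verdict: none. Every listed pattern misses the 2F1 form at 1/2, upper {6/5, 3/2}.


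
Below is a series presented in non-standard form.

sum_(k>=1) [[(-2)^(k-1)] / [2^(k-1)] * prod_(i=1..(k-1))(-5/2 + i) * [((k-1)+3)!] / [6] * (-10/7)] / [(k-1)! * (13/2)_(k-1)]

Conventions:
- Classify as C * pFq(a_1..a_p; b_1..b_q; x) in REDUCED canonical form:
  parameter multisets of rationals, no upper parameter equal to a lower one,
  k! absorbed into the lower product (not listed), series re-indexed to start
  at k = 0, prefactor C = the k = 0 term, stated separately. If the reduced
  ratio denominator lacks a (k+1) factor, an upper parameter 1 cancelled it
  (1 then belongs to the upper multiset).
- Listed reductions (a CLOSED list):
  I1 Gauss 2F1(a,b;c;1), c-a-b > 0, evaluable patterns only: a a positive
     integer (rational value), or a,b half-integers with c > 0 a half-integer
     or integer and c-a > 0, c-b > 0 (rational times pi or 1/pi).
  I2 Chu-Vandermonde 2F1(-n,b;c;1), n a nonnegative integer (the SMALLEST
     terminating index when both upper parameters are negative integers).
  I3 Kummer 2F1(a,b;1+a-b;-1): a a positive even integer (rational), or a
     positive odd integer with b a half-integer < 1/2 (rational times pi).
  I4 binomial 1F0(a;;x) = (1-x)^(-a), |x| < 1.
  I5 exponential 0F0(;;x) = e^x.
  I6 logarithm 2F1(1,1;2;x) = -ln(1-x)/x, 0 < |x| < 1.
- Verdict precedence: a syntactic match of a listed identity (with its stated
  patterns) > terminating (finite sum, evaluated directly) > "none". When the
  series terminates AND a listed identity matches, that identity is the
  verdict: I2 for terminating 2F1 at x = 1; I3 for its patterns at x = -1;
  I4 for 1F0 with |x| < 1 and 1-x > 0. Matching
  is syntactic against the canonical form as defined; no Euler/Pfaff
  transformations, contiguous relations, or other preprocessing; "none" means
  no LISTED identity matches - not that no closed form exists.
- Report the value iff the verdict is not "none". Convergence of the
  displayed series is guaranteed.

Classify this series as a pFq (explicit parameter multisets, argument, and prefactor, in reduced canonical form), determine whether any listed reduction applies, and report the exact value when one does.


At argument -1: a 2F1 with upper {-3/2, 4}, lower {13/2}, scaled by C = -10/7. Verdict: Kummer (I3) matches (x = -1; c = 13/2 equals 1+a-b for upper {-3/2, 4}: listed pattern). Hence: -165/56.

Structural cue: t_0 = -10/7 here, and the running product (C = -10/7) telescopes to a rising factorial.
Term ratio: r(k) = (-1) * (k-3/2) (k+4) / [(k+13/2) (k+1)] - rational in k. x = (-1); t_0 = -10/7; negate the roots.


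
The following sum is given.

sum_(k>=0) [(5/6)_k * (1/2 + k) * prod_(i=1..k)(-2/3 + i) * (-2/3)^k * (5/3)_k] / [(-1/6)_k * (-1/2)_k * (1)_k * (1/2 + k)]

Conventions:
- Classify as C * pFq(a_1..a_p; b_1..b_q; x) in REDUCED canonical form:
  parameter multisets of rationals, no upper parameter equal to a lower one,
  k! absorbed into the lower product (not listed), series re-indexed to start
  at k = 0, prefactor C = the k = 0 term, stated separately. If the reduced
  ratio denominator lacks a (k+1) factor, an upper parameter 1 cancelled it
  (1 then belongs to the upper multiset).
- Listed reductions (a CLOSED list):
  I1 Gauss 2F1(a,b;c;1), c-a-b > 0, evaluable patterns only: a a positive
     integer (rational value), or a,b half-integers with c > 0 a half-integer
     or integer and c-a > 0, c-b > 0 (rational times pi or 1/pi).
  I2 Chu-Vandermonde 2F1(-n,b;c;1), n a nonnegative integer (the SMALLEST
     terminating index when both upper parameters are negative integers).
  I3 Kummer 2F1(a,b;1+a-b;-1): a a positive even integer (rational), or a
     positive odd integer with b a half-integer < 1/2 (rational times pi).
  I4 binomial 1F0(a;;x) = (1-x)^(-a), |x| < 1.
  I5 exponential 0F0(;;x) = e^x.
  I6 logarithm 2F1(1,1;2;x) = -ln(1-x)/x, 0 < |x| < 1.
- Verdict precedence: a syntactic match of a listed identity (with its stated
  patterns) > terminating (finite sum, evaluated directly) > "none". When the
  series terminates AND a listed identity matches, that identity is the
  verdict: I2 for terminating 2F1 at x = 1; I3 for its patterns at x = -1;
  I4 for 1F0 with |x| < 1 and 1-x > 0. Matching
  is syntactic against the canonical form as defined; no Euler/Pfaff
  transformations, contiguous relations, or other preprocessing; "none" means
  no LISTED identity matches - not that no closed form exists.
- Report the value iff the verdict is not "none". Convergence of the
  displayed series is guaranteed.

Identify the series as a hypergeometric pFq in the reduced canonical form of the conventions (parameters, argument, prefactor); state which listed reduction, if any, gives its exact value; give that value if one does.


Classification (C = 1): 3F2 with upper {1/3, 5/6, 5/3}, lower {-1/2, -1/6}, argument x = -2/3. Verdict: none. A 3F2 with upper {1/3, 5/6, 5/3} fits none of I1-I6 at x = -2/3; the sum runs forever.

Key observation: t_0 being 1, striking the common factor k + 1/2 reduces the term (C = 1, x = -2/3).
Consecutive-term ratio: r(k) = (-2/3) * (k+1/3) (k+5/6) (k+5/3) / [(k-1/2) (k-1/6) (k+1)] - rational in k, leading ratio (-2/3); with t_0 = 1, classification follows.


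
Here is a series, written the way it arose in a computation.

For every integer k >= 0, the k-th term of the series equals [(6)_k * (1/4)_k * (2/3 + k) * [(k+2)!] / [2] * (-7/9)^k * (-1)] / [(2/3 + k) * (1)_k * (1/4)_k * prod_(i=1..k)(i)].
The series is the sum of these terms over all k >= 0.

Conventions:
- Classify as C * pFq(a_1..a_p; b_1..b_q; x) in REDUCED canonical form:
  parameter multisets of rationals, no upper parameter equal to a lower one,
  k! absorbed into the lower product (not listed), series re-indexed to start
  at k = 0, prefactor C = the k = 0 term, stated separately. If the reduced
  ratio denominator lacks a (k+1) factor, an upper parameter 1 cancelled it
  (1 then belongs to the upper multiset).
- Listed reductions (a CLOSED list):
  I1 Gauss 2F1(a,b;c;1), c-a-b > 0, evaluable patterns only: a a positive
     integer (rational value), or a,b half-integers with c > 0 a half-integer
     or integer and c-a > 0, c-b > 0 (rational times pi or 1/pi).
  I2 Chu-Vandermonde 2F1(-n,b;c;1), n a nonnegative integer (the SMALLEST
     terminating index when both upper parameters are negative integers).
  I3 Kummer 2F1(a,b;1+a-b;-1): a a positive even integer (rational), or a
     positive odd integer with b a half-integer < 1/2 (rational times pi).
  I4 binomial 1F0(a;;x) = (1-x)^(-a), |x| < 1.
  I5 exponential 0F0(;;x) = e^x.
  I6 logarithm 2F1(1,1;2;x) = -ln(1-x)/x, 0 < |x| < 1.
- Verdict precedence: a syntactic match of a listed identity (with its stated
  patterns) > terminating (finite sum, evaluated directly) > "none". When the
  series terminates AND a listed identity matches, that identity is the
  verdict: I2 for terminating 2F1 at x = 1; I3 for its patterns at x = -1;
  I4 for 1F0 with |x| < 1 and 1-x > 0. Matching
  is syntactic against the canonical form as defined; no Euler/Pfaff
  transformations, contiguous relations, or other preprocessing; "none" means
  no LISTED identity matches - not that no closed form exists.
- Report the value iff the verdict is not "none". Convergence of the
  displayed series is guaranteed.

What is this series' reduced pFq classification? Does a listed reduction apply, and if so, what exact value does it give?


Structural cue: t_0 being -1, the factorial ratio (C = -1, x = -7/9) (k+a-1)!/(a-1)! is a rising factorial (a)_k.
Consecutive-term ratio: r(k) = (-7/9) * (k+3) (k+6) / [(k+1) (k+1)] ; factor over Q: parameters, x = (-7/9), and C = -1.

This is -1 * 2F1(3, 6; 1; -7/9) in reduced canonical form. Verdict: none. Every listed pattern misses the 2F1 form at -7/9, upper {3, 6}.


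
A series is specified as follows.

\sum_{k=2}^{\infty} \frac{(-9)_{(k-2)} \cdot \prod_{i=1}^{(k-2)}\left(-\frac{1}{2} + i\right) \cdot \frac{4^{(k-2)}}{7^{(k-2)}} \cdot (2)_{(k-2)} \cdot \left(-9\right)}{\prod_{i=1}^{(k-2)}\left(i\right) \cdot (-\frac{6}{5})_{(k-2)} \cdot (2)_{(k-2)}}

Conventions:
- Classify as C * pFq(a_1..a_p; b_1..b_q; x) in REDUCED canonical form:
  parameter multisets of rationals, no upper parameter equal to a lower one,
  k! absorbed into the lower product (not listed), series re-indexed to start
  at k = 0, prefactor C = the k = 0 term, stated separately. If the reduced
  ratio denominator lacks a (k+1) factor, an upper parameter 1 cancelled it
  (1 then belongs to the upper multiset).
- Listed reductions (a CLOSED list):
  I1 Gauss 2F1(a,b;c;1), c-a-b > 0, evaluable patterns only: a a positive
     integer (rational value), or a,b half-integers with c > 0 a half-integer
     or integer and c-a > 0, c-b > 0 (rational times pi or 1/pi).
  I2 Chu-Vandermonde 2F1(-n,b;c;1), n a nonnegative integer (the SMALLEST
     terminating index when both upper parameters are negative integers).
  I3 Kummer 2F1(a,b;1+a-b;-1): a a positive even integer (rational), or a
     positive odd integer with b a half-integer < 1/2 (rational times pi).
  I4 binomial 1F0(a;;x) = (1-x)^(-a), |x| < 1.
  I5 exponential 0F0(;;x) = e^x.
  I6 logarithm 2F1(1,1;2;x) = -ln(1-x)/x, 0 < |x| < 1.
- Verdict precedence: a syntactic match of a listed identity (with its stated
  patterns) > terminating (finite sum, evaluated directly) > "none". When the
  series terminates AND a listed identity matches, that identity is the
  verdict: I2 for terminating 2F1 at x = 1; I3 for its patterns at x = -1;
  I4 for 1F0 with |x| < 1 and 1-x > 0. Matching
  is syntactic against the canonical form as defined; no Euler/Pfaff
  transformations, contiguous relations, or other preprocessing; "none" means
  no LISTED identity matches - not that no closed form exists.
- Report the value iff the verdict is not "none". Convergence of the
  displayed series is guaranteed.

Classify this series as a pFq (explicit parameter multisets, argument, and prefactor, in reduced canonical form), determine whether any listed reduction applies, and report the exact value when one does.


First insight: x = \frac{4}{7} and the two geometric factors (prefactor -9) combine into one argument.
Step ratio: r(k) = \frac{4}{7} * (k-9) (k+\frac{1}{2}) / [(k-\frac{6}{5}) (k+1)] - rational in k, leading ratio \frac{4}{7}; with t_0 = -9, classification follows.

With C = -9: the canonical form is 2F1(-9, \frac{1}{2}; -\frac{6}{5}; \frac{4}{7}). Verdict: terminating at k = 9: the factor (-9)_k kills every later term; summing the 10 survivors is exact. Its exact value is -\frac{8716544262}{766718533}.


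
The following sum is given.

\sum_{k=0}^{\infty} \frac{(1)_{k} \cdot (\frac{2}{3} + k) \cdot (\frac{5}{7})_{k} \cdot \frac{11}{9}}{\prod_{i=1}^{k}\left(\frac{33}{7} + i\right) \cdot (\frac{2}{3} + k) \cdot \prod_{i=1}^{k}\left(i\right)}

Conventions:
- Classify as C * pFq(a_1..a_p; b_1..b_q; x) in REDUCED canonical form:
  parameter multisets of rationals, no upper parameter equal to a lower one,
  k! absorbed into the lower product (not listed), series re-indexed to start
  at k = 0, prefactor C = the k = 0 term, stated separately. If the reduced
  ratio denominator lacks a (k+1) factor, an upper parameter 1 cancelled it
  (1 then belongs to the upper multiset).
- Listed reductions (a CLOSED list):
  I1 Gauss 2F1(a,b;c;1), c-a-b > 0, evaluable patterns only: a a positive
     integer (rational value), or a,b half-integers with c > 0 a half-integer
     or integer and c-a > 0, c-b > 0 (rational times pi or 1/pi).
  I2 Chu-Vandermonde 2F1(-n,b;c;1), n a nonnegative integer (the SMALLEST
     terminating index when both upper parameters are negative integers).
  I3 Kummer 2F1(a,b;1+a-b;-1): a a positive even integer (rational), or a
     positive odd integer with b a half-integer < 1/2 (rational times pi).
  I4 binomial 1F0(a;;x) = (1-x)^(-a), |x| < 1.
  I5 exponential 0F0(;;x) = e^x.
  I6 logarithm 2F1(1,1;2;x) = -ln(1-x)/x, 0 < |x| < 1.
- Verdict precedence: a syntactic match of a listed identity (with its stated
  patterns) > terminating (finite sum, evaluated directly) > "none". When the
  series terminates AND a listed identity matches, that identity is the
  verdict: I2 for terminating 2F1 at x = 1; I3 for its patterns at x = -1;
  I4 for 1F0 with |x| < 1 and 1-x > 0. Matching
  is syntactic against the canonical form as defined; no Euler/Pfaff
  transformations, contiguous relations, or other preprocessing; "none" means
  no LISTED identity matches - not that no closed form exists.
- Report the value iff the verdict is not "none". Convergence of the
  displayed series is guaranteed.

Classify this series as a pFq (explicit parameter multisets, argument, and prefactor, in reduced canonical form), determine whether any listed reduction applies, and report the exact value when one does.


At argument 1: a 2F1 with upper {\frac{5}{7}, 1}, lower {\frac{40}{7}}, scaled by C = \frac{11}{9}. Verdict: this is Gauss's theorem (I1) (x = 1: the Gamma ratio telescopes since c-a-b = 4 > 0 and a = 1 in Z>0). Sum: \frac{121}{84}.

First insight: t_0 being \frac{11}{9}, the product of the first k integers (C = 11/9) is k!.
Step ratio: r(k) = 1 * (k+\frac{5}{7}) (k+1) / [(k+\frac{40}{7}) (k+1)] - rational in k, leading ratio 1; with t_0 = \frac{11}{9}, classification follows.


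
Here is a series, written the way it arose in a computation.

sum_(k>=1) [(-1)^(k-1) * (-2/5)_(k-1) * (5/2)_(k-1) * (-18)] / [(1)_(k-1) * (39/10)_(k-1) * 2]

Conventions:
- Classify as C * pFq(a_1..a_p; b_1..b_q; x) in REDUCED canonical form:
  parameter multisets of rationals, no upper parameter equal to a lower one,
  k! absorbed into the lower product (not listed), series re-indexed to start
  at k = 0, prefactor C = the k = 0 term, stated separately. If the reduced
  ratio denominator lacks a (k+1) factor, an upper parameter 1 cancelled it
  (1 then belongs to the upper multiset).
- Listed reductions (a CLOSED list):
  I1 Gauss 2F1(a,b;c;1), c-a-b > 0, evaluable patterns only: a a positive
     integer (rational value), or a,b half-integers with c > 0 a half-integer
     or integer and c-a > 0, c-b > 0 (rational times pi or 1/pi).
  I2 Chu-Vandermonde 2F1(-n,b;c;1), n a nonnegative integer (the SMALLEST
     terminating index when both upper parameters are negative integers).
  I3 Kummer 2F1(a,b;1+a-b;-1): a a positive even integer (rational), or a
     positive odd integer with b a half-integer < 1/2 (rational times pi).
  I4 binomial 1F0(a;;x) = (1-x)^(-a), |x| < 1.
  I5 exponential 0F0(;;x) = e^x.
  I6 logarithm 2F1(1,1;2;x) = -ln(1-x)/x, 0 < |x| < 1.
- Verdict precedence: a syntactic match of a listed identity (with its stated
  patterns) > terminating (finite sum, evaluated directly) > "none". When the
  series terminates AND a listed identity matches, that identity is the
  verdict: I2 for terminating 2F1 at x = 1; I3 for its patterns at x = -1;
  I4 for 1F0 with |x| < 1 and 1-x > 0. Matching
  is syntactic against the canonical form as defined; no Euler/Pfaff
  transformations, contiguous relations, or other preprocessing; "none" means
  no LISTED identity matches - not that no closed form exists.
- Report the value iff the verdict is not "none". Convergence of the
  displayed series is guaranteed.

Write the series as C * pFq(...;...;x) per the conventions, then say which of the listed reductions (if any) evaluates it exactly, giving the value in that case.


With C = -9: the canonical form is 2F1(-2/5, 5/2; 39/10; -1). Verdict: no listed reduction: x = -1 and upper {-2/5, 5/2} fail every I1-I6 pattern.

Key observation: from the first term -9: the constant factors (C = -9) combine into one prefactor.
Term ratio: r(k) = (-1) * (k-2/5) (k+5/2) / [(k+39/10) (k+1)] ; factor over Q: parameters, x = (-1), and C = -9.


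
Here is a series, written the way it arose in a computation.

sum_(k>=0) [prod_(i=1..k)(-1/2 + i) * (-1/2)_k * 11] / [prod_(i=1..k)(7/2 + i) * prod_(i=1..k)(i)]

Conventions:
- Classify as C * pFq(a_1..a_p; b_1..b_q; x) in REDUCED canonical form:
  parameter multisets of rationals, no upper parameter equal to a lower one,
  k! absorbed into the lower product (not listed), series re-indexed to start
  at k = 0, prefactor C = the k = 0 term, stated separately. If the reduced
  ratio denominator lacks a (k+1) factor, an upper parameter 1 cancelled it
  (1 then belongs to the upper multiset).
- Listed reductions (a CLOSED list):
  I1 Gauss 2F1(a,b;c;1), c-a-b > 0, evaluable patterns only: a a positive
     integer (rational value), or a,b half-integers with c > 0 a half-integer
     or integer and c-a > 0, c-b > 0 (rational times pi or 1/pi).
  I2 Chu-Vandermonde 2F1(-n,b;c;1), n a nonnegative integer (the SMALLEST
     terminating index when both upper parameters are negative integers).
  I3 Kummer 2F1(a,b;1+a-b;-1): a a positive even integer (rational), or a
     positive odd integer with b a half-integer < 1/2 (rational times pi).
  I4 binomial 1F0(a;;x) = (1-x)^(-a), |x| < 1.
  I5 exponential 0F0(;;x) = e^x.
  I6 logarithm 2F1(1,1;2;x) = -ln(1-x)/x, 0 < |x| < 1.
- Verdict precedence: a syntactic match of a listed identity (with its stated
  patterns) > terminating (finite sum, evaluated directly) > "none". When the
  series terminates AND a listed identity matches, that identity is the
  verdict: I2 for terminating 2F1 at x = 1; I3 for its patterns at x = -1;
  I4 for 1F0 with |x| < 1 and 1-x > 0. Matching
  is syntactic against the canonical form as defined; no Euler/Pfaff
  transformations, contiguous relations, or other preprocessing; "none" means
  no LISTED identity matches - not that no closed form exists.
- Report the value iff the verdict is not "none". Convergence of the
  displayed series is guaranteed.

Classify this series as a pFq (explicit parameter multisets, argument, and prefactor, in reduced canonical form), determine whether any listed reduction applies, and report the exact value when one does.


The tell: from the first term 11: the lower running product (C = 11, x = 1) is a rising factorial.
Term ratio: r(k) = 1 * (k-1/2) (k+1/2) / [(k+9/2) (k+1)] - rational in k, leading ratio 1; with t_0 = 11, classification follows.

x = 1 here; the reduced form reads 2F1, upper {-1/2, 1/2}, lower {9/2}, C = 11. Verdict: Gauss (I1, half-integer pattern) fires (x = 1; upper {-1/2, 1/2} half-integers, c = 9/2 in the evaluable pattern). Its exact value is (13475/4096) * pi.


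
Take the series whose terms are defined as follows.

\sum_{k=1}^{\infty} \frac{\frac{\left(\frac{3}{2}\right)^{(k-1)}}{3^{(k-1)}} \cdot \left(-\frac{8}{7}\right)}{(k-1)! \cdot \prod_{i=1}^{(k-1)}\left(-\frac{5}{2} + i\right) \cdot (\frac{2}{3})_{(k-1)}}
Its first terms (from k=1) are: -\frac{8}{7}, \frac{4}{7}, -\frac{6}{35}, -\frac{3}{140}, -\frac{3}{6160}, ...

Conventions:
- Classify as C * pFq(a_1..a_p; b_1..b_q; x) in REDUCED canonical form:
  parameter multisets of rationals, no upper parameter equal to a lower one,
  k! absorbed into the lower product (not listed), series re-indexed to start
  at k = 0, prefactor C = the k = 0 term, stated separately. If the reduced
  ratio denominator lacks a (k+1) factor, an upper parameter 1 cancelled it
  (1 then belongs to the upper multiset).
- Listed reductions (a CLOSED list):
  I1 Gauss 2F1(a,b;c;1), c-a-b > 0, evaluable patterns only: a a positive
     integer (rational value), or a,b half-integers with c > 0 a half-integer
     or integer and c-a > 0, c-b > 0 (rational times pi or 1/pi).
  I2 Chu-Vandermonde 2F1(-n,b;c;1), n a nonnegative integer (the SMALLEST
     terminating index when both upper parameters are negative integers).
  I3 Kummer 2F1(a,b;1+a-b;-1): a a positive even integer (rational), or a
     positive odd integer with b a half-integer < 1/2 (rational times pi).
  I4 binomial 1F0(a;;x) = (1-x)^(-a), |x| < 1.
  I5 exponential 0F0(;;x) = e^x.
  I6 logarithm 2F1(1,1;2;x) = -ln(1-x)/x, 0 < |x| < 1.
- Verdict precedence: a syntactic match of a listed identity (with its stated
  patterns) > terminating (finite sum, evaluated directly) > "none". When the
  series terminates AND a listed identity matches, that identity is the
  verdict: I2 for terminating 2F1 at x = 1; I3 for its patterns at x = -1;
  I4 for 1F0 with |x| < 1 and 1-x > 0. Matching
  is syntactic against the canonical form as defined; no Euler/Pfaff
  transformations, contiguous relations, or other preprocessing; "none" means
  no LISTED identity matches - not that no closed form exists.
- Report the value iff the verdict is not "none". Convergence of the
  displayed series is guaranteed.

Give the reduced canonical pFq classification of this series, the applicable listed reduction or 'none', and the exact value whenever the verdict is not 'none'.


Canonical form: C = -\frac{8}{7} times 0F2 with upper {-}, lower {-\frac{3}{2}, \frac{2}{3}}, x = \frac{1}{2}. Verdict: none - this 0F2 at x = \frac{1}{2} matches no listed pattern, and upper {-} holds no stopper.

First insight: with t_0 = -\frac{8}{7}, the two k-th powers (C = -8/7) combine into one argument.
Term ratio: r(k) = \frac{1}{2} * 1 / [(k-\frac{3}{2}) (k+\frac{2}{3}) (k+1)] ; factor over Q: parameters, x = \frac{1}{2}, and C = -\frac{8}{7}.


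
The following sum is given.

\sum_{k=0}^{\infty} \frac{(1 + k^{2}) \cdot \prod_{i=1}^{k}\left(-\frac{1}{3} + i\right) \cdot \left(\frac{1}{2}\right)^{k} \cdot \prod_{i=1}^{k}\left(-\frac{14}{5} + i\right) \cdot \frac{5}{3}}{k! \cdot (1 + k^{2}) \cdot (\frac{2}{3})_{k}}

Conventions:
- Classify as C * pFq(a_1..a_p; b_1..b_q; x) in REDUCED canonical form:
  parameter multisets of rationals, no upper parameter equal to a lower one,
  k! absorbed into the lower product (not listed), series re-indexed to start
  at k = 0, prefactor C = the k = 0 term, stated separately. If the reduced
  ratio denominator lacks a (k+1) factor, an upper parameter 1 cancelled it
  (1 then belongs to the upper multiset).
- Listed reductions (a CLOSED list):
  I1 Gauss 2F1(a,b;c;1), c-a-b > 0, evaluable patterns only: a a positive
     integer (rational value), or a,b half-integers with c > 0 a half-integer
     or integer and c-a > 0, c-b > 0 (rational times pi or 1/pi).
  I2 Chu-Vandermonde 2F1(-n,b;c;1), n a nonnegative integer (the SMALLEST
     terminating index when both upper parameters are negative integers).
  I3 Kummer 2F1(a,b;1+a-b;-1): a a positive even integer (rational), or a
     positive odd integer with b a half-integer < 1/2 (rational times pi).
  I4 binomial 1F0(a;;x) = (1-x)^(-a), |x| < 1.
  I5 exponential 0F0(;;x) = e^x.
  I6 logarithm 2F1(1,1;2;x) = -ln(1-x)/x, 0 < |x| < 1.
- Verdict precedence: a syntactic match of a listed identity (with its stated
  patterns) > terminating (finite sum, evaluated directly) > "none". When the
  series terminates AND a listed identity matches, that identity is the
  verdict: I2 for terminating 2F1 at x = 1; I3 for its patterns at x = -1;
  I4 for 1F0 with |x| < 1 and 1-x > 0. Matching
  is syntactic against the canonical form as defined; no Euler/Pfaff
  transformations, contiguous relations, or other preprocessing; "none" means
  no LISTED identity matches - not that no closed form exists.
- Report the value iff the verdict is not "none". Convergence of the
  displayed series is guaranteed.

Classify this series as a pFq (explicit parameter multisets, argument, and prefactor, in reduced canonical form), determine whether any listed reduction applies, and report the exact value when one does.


First insight: from the first term \frac{5}{3}: the running product (C = 5/3, x = 1/2) telescopes to a rising factorial.
Term ratio: r(k) = \frac{1}{2} * (k-\frac{9}{5}) / [(k+1)] - rational in k. x = \frac{1}{2}; t_0 = \frac{5}{3}; negate the roots.

This is \frac{5}{3} * 1F0(-\frac{9}{5}; -; \frac{1}{2}) in reduced canonical form. Verdict: the I4 binomial reduction fires (the 1F0 binomial series: exponent 9/5, x = \frac{1}{2}). Exact value: \frac{5}{3} \cdot \left(\frac{1}{2}\right)^{\frac{9}{5}}.


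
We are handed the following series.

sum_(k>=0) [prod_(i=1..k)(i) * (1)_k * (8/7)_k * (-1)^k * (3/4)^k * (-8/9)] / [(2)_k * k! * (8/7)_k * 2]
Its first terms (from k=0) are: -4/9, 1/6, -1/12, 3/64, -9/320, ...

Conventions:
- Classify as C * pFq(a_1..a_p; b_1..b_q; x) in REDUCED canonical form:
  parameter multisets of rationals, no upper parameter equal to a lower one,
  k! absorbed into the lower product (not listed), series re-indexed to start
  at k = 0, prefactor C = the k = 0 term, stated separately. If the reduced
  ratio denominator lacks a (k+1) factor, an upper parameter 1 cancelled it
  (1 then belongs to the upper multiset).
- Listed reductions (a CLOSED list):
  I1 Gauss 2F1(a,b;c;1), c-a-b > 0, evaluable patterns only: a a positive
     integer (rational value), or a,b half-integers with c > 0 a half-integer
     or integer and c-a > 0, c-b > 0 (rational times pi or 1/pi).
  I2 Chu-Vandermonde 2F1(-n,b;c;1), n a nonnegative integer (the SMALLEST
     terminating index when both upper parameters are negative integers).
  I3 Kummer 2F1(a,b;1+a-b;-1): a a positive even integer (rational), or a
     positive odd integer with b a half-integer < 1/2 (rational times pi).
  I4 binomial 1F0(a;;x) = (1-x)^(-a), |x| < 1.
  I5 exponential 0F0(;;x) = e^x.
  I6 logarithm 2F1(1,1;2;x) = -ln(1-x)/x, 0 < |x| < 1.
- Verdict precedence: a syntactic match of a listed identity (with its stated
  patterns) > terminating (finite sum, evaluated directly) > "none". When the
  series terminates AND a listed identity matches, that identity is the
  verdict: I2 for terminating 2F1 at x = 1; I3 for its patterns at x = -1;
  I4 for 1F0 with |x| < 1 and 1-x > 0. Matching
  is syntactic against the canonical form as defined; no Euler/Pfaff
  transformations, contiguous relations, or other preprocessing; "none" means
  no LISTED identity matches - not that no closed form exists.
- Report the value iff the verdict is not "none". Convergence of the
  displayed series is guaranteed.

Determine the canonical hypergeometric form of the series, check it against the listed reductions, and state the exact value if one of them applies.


The tell: x = (-3/4) and the running product (prefactor -4/9) telescopes to a rising factorial.
Step ratio: r(k) = (-3/4) * (k+1) (k+1) / [(k+2) (k+1)] - poly over poly, x = (-3/4) from leading terms; C = -4/9 at k = 0.

Classification (C = -4/9): 2F1 with upper {1, 1}, lower {2}, argument x = -3/4. Verdict: the logarithmic series (I6) fires (the logarithm: parameters (1,1;2), x = -3/4). Its exact value is (-16/27) * ln(7/4).
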